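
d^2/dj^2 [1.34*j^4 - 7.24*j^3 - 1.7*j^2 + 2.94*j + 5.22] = 16.08*j^2 - 43.44*j - 3.4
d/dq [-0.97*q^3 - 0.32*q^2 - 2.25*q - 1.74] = -2.91*q^2 - 0.64*q - 2.25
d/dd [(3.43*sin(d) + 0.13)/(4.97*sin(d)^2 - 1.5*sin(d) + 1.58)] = (-17.0471*sin(d)^2 - 1.2922*sin(d) + 5.6144)*cos(d)/(24.7009*sin(d)^4 - 14.91*sin(d)^3 + 17.9552*sin(d)^2 - 4.74*sin(d) + 2.4964)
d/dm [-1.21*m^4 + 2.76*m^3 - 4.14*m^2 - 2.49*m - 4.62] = -4.84*m^3 + 8.28*m^2 - 8.28*m - 2.49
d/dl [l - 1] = 1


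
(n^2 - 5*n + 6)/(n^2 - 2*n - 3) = (n - 2)/(n + 1)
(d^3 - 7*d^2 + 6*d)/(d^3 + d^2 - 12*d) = (d^2 - 7*d + 6)/(d^2 + d - 12)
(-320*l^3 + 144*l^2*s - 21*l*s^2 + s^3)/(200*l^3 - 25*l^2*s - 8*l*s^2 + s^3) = (-8*l + s)/(5*l + s)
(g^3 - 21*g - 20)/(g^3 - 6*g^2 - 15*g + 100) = (g + 1)/(g - 5)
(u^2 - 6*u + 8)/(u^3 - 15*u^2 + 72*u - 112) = (u - 2)/(u^2 - 11*u + 28)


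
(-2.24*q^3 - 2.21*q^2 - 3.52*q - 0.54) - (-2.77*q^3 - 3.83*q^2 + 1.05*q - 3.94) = 0.53*q^3 + 1.62*q^2 - 4.57*q + 3.4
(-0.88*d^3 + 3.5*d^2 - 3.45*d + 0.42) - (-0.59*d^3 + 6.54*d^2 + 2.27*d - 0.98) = -0.29*d^3 - 3.04*d^2 - 5.72*d + 1.4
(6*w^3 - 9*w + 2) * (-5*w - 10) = -30*w^4 - 60*w^3 + 45*w^2 + 80*w - 20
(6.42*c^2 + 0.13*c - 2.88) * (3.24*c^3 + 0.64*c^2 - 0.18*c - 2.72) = 20.8008*c^5 + 4.53*c^4 - 10.4036*c^3 - 19.329*c^2 + 0.1648*c + 7.8336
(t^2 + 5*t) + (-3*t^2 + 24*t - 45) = -2*t^2 + 29*t - 45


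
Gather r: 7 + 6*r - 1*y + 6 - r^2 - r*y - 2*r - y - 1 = -r^2 + r*(4 - y) - 2*y + 12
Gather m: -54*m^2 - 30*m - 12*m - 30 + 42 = -54*m^2 - 42*m + 12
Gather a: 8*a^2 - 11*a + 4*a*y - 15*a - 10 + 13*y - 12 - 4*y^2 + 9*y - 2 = 8*a^2 + a*(4*y - 26) - 4*y^2 + 22*y - 24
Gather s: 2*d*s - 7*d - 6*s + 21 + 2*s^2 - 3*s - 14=-7*d + 2*s^2 + s*(2*d - 9) + 7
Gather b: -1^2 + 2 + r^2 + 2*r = r^2 + 2*r + 1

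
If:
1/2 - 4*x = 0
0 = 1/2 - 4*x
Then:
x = 1/8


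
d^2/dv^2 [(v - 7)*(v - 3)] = 2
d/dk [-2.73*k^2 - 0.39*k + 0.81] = -5.46*k - 0.39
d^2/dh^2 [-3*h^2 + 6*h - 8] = -6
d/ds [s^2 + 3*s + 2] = 2*s + 3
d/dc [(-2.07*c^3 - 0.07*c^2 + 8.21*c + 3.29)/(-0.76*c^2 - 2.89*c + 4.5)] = (1.5732*c^4 + 11.9646*c^3 - 21.5031*c^2 + 4.3708*c + 46.4531)/(0.5776*c^4 + 4.3928*c^3 + 1.5121*c^2 - 26.01*c + 20.25)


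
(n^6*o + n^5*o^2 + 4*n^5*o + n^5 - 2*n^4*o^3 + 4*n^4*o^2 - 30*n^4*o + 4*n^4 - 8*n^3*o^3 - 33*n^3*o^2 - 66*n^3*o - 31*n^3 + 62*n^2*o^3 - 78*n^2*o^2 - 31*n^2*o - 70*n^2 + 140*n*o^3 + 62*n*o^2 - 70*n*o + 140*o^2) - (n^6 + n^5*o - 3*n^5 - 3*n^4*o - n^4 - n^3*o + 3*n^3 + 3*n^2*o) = n^6*o - n^6 + n^5*o^2 + 3*n^5*o + 4*n^5 - 2*n^4*o^3 + 4*n^4*o^2 - 27*n^4*o + 5*n^4 - 8*n^3*o^3 - 33*n^3*o^2 - 65*n^3*o - 34*n^3 + 62*n^2*o^3 - 78*n^2*o^2 - 34*n^2*o - 70*n^2 + 140*n*o^3 + 62*n*o^2 - 70*n*o + 140*o^2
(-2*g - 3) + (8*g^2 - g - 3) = 8*g^2 - 3*g - 6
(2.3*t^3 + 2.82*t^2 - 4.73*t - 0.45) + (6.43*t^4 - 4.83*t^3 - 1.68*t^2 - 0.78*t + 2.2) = 6.43*t^4 - 2.53*t^3 + 1.14*t^2 - 5.51*t + 1.75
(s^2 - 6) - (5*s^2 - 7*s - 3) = -4*s^2 + 7*s - 3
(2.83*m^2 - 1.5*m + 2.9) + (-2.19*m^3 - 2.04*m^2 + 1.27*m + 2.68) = -2.19*m^3 + 0.79*m^2 - 0.23*m + 5.58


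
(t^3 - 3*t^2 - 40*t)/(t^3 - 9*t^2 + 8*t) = (t + 5)/(t - 1)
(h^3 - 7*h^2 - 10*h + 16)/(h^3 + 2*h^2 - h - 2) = (h - 8)/(h + 1)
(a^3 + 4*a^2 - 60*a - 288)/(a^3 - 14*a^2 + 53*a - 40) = (a^2 + 12*a + 36)/(a^2 - 6*a + 5)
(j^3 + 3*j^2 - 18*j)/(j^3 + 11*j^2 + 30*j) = (j - 3)/(j + 5)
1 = 1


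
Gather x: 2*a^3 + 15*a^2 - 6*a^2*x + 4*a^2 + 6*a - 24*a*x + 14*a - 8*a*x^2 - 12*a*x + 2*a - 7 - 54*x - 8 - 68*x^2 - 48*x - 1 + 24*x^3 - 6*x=2*a^3 + 19*a^2 + 22*a + 24*x^3 + x^2*(-8*a - 68) + x*(-6*a^2 - 36*a - 108) - 16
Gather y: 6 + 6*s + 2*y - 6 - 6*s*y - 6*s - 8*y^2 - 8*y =-8*y^2 + y*(-6*s - 6)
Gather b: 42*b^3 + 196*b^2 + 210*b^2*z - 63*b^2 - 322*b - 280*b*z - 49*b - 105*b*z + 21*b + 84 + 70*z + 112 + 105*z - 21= 42*b^3 + b^2*(210*z + 133) + b*(-385*z - 350) + 175*z + 175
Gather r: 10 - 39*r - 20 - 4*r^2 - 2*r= -4*r^2 - 41*r - 10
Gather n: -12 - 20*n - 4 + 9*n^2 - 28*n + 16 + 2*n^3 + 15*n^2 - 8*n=2*n^3 + 24*n^2 - 56*n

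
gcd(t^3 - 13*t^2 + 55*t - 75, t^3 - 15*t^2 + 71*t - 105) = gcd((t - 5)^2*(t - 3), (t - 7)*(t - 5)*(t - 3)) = t^2 - 8*t + 15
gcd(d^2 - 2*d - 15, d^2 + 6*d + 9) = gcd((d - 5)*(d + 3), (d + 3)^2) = d + 3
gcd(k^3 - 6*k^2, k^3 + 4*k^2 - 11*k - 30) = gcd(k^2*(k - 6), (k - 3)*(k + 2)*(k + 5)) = 1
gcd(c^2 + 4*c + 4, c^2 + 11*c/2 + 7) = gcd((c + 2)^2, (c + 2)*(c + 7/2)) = c + 2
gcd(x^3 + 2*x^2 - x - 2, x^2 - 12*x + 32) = 1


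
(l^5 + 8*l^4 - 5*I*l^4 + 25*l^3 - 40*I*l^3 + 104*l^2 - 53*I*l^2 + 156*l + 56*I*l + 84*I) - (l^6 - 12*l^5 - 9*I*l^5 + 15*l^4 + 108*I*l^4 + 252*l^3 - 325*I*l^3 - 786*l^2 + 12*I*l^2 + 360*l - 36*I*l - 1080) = -l^6 + 13*l^5 + 9*I*l^5 - 7*l^4 - 113*I*l^4 - 227*l^3 + 285*I*l^3 + 890*l^2 - 65*I*l^2 - 204*l + 92*I*l + 1080 + 84*I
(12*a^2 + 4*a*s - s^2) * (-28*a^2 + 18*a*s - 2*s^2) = -336*a^4 + 104*a^3*s + 76*a^2*s^2 - 26*a*s^3 + 2*s^4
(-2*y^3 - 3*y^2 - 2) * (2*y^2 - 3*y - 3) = -4*y^5 + 15*y^3 + 5*y^2 + 6*y + 6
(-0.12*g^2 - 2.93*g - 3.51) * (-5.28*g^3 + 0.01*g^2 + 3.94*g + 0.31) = 0.6336*g^5 + 15.4692*g^4 + 18.0307*g^3 - 11.6165*g^2 - 14.7377*g - 1.0881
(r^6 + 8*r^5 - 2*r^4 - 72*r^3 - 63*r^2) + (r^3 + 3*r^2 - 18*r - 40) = r^6 + 8*r^5 - 2*r^4 - 71*r^3 - 60*r^2 - 18*r - 40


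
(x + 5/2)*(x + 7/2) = x^2 + 6*x + 35/4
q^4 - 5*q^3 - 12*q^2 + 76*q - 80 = (q - 5)*(q - 2)^2*(q + 4)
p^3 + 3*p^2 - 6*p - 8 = (p - 2)*(p + 1)*(p + 4)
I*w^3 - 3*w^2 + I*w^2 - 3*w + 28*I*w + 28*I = (w - 4*I)*(w + 7*I)*(I*w + I)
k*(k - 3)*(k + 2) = k^3 - k^2 - 6*k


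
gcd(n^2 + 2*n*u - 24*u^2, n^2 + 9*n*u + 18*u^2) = n + 6*u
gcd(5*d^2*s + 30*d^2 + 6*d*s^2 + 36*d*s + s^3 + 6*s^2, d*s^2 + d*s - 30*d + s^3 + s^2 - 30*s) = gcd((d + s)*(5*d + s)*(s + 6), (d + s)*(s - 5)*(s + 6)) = d*s + 6*d + s^2 + 6*s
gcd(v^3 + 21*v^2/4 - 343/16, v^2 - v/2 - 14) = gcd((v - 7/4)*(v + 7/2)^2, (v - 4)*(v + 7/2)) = v + 7/2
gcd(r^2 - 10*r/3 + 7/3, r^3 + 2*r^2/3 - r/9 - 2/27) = 1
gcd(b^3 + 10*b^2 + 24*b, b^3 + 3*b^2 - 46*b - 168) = b^2 + 10*b + 24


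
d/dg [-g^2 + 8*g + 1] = 8 - 2*g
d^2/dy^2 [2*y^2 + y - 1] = 4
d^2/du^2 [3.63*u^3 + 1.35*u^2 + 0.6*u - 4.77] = 21.78*u + 2.7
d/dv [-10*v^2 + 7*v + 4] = 7 - 20*v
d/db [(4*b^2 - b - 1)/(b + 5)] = 4*(b^2 + 10*b - 1)/(b^2 + 10*b + 25)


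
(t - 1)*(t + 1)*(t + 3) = t^3 + 3*t^2 - t - 3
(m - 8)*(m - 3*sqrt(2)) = m^2 - 8*m - 3*sqrt(2)*m + 24*sqrt(2)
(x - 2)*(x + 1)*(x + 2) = x^3 + x^2 - 4*x - 4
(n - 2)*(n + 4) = n^2 + 2*n - 8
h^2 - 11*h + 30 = (h - 6)*(h - 5)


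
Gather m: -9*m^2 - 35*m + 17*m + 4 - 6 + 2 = -9*m^2 - 18*m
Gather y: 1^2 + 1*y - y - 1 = 0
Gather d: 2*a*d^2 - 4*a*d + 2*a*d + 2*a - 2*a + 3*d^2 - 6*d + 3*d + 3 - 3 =d^2*(2*a + 3) + d*(-2*a - 3)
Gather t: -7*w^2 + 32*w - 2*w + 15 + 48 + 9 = -7*w^2 + 30*w + 72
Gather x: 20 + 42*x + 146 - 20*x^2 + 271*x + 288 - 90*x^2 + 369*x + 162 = -110*x^2 + 682*x + 616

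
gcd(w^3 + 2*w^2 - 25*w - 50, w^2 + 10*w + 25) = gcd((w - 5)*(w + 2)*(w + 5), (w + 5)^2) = w + 5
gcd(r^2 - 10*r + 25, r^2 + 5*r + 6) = 1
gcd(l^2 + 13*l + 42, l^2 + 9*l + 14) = l + 7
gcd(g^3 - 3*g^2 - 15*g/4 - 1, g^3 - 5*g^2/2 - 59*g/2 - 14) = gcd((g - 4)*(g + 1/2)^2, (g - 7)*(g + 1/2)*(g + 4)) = g + 1/2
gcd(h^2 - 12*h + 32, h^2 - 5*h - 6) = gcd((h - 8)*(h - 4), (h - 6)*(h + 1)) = 1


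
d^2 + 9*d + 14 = (d + 2)*(d + 7)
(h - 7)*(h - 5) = h^2 - 12*h + 35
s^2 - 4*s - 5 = (s - 5)*(s + 1)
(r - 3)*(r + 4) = r^2 + r - 12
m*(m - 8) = m^2 - 8*m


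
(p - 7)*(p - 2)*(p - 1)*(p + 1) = p^4 - 9*p^3 + 13*p^2 + 9*p - 14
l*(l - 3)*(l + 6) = l^3 + 3*l^2 - 18*l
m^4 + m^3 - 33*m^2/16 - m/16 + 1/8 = (m - 1)*(m - 1/4)*(m + 1/4)*(m + 2)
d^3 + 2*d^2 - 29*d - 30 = (d - 5)*(d + 1)*(d + 6)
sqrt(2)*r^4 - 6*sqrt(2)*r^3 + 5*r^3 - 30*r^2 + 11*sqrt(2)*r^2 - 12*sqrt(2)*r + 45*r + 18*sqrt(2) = (r - 3)^2*(r + 2*sqrt(2))*(sqrt(2)*r + 1)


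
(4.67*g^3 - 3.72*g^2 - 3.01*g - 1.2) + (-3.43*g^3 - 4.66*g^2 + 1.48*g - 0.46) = 1.24*g^3 - 8.38*g^2 - 1.53*g - 1.66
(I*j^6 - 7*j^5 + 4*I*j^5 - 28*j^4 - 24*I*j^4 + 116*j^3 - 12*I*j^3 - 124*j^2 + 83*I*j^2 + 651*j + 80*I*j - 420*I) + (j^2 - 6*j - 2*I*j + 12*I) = I*j^6 - 7*j^5 + 4*I*j^5 - 28*j^4 - 24*I*j^4 + 116*j^3 - 12*I*j^3 - 123*j^2 + 83*I*j^2 + 645*j + 78*I*j - 408*I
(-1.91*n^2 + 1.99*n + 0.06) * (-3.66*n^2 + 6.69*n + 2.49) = 6.9906*n^4 - 20.0613*n^3 + 8.3376*n^2 + 5.3565*n + 0.1494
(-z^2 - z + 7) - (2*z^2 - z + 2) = 5 - 3*z^2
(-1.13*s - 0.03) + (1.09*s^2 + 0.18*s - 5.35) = 1.09*s^2 - 0.95*s - 5.38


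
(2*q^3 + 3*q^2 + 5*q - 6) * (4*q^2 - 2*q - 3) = 8*q^5 + 8*q^4 + 8*q^3 - 43*q^2 - 3*q + 18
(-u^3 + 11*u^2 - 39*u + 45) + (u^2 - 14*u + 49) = -u^3 + 12*u^2 - 53*u + 94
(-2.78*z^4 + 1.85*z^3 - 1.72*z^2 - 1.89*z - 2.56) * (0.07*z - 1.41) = -0.1946*z^5 + 4.0493*z^4 - 2.7289*z^3 + 2.2929*z^2 + 2.4857*z + 3.6096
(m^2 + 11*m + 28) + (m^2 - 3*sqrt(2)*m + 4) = 2*m^2 - 3*sqrt(2)*m + 11*m + 32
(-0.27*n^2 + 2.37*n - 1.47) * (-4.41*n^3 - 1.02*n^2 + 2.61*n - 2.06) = 1.1907*n^5 - 10.1763*n^4 + 3.3606*n^3 + 8.2413*n^2 - 8.7189*n + 3.0282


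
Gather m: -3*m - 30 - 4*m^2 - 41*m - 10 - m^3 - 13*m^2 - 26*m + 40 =-m^3 - 17*m^2 - 70*m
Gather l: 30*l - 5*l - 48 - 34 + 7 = 25*l - 75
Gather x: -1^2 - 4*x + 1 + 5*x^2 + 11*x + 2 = 5*x^2 + 7*x + 2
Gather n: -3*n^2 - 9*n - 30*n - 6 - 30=-3*n^2 - 39*n - 36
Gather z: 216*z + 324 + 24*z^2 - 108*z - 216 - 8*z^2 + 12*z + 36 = 16*z^2 + 120*z + 144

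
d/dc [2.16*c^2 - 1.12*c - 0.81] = 4.32*c - 1.12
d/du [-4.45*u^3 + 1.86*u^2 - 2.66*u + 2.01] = -13.35*u^2 + 3.72*u - 2.66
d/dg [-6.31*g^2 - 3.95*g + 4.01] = -12.62*g - 3.95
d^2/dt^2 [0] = 0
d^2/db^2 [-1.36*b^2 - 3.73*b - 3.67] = -2.72000000000000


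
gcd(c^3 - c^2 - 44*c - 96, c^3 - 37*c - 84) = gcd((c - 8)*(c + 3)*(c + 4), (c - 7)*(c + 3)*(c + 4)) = c^2 + 7*c + 12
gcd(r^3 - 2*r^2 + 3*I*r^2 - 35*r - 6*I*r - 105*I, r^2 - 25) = r + 5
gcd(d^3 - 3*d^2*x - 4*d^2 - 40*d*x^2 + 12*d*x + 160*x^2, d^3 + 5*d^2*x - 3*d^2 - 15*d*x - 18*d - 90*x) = d + 5*x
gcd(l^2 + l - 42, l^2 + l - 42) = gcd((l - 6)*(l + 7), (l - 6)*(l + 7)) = l^2 + l - 42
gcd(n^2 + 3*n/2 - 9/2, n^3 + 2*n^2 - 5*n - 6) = n + 3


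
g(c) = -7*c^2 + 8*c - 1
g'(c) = 8 - 14*c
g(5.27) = -153.25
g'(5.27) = -65.78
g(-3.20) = -98.28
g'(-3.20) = 52.80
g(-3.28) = -102.55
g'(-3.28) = 53.92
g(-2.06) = -47.19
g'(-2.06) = 36.84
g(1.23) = -1.75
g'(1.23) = -9.22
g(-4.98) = -214.44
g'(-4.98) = 77.72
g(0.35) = 0.94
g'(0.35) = 3.10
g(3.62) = -63.77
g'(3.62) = -42.68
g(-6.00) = -301.00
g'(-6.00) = 92.00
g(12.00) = -913.00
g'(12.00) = -160.00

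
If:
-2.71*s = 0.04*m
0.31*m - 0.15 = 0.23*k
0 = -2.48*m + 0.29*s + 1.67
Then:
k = 0.25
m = 0.67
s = -0.01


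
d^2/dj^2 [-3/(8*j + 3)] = -384/(8*j + 3)^3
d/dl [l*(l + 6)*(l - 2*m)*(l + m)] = 4*l^3 - 3*l^2*m + 18*l^2 - 4*l*m^2 - 12*l*m - 12*m^2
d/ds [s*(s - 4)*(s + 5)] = 3*s^2 + 2*s - 20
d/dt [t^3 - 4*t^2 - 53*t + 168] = 3*t^2 - 8*t - 53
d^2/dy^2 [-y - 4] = 0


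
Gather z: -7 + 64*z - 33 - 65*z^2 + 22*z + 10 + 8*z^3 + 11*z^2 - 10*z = 8*z^3 - 54*z^2 + 76*z - 30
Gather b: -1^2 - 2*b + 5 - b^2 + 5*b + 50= -b^2 + 3*b + 54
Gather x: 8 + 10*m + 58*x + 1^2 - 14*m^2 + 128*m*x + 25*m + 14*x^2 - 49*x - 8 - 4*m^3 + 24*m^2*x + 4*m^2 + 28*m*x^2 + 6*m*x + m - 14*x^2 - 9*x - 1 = -4*m^3 - 10*m^2 + 28*m*x^2 + 36*m + x*(24*m^2 + 134*m)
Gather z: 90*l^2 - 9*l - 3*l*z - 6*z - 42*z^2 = 90*l^2 - 9*l - 42*z^2 + z*(-3*l - 6)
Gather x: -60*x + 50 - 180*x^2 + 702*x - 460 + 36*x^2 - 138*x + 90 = -144*x^2 + 504*x - 320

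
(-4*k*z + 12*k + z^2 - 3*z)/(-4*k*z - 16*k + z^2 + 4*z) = (z - 3)/(z + 4)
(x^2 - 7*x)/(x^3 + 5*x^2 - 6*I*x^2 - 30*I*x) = (x - 7)/(x^2 + x*(5 - 6*I) - 30*I)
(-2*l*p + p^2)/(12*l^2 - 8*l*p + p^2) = p/(-6*l + p)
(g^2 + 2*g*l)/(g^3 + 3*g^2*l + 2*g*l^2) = 1/(g + l)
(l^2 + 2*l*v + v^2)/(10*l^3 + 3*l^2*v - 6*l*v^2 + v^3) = (l + v)/(10*l^2 - 7*l*v + v^2)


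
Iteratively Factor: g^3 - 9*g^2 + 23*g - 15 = (g - 1)*(g^2 - 8*g + 15) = (g - 3)*(g - 1)*(g - 5)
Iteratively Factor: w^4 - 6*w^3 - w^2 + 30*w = (w - 5)*(w^3 - w^2 - 6*w) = (w - 5)*(w - 3)*(w^2 + 2*w) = (w - 5)*(w - 3)*(w + 2)*(w)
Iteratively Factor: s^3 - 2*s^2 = (s - 2)*(s^2) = s*(s - 2)*(s)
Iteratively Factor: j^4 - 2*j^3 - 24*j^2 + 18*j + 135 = (j - 3)*(j^3 + j^2 - 21*j - 45) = (j - 3)*(j + 3)*(j^2 - 2*j - 15) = (j - 3)*(j + 3)^2*(j - 5)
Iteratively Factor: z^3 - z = (z - 1)*(z^2 + z) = (z - 1)*(z + 1)*(z)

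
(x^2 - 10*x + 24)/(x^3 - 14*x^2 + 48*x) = (x - 4)/(x*(x - 8))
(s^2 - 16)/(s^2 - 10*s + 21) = (s^2 - 16)/(s^2 - 10*s + 21)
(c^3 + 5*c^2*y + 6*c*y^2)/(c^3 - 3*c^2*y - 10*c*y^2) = (-c - 3*y)/(-c + 5*y)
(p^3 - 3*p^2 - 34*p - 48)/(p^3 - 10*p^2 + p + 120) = (p + 2)/(p - 5)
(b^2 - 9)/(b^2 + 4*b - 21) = (b + 3)/(b + 7)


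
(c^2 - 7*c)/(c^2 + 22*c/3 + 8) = 3*c*(c - 7)/(3*c^2 + 22*c + 24)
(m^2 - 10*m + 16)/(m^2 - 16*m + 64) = (m - 2)/(m - 8)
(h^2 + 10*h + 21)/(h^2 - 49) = (h + 3)/(h - 7)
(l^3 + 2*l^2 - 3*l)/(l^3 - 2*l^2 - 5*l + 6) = l*(l + 3)/(l^2 - l - 6)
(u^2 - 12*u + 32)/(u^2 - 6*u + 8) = (u - 8)/(u - 2)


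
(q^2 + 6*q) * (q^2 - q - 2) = q^4 + 5*q^3 - 8*q^2 - 12*q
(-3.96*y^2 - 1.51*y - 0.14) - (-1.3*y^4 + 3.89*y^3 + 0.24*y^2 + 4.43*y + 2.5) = 1.3*y^4 - 3.89*y^3 - 4.2*y^2 - 5.94*y - 2.64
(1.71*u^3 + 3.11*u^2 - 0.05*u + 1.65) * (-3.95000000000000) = -6.7545*u^3 - 12.2845*u^2 + 0.1975*u - 6.5175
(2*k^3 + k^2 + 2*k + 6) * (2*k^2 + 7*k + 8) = 4*k^5 + 16*k^4 + 27*k^3 + 34*k^2 + 58*k + 48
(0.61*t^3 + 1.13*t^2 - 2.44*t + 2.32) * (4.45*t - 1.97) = 2.7145*t^4 + 3.8268*t^3 - 13.0841*t^2 + 15.1308*t - 4.5704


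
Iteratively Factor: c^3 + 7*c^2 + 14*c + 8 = (c + 4)*(c^2 + 3*c + 2) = (c + 1)*(c + 4)*(c + 2)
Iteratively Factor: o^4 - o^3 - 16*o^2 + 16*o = (o + 4)*(o^3 - 5*o^2 + 4*o) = o*(o + 4)*(o^2 - 5*o + 4) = o*(o - 4)*(o + 4)*(o - 1)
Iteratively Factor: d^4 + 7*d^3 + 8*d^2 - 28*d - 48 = (d - 2)*(d^3 + 9*d^2 + 26*d + 24) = (d - 2)*(d + 4)*(d^2 + 5*d + 6) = (d - 2)*(d + 2)*(d + 4)*(d + 3)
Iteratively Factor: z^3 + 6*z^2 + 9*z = (z + 3)*(z^2 + 3*z) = z*(z + 3)*(z + 3)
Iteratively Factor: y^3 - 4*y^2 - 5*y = (y)*(y^2 - 4*y - 5) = y*(y - 5)*(y + 1)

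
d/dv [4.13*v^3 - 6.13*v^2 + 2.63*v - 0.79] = 12.39*v^2 - 12.26*v + 2.63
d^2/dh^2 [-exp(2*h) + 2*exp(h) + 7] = (2 - 4*exp(h))*exp(h)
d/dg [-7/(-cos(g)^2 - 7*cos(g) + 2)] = 7*(2*cos(g) + 7)*sin(g)/(cos(g)^2 + 7*cos(g) - 2)^2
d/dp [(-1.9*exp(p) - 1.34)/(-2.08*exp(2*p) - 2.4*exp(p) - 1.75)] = (-3.952*exp(2*p) - 5.5744*exp(p) + 0.109)*exp(p)/(4.3264*exp(4*p) + 9.984*exp(3*p) + 13.04*exp(2*p) + 8.4*exp(p) + 3.0625)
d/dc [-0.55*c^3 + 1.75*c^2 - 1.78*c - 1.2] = -1.65*c^2 + 3.5*c - 1.78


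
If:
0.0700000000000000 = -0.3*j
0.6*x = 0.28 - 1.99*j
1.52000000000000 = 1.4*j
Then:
No Solution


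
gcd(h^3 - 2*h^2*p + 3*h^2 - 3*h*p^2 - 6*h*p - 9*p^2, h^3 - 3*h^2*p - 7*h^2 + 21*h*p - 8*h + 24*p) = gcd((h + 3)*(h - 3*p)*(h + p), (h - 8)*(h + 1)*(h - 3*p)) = -h + 3*p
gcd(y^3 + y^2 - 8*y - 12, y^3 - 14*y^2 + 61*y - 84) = y - 3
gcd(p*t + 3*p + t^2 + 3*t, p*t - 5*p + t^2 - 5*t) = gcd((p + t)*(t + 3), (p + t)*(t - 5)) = p + t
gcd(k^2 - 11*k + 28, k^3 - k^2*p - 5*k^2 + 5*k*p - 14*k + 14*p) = k - 7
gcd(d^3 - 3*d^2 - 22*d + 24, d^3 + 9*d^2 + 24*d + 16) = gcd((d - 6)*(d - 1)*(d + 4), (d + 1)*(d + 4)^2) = d + 4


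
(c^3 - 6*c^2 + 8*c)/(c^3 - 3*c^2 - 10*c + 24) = c/(c + 3)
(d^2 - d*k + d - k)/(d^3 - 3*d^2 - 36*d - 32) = (d - k)/(d^2 - 4*d - 32)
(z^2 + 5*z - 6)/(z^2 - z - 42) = (z - 1)/(z - 7)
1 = 1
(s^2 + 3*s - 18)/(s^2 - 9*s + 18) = (s + 6)/(s - 6)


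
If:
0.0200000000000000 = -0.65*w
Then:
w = -0.03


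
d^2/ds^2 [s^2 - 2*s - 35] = 2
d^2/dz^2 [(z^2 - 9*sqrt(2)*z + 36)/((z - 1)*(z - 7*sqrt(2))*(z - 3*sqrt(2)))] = 2*(z^6 - 27*sqrt(2)*z^5 - 3*sqrt(2)*z^4 + 630*z^4 - 3881*sqrt(2)*z^3 + 68*z^3 - 288*sqrt(2)*z^2 + 26118*z^2 - 45306*sqrt(2)*z + 1080*z - 756*sqrt(2) + 63396)/(z^9 - 30*sqrt(2)*z^8 - 3*z^8 + 90*sqrt(2)*z^7 + 729*z^7 - 4610*sqrt(2)*z^6 - 2179*z^6 + 13590*sqrt(2)*z^5 + 32670*z^5 - 66480*sqrt(2)*z^4 - 92202*z^4 + 165564*z^3 + 163280*sqrt(2)*z^3 - 252756*z^2 - 158760*sqrt(2)*z^2 + 52920*sqrt(2)*z + 222264*z - 74088)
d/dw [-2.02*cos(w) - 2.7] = 2.02*sin(w)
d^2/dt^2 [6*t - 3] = 0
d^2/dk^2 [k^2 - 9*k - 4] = 2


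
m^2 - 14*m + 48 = (m - 8)*(m - 6)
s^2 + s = s*(s + 1)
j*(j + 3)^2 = j^3 + 6*j^2 + 9*j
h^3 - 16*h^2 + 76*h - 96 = (h - 8)*(h - 6)*(h - 2)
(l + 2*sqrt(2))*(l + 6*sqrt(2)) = l^2 + 8*sqrt(2)*l + 24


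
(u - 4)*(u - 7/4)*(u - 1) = u^3 - 27*u^2/4 + 51*u/4 - 7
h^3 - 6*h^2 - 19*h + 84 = (h - 7)*(h - 3)*(h + 4)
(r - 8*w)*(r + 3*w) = r^2 - 5*r*w - 24*w^2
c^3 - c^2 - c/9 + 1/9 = (c - 1)*(c - 1/3)*(c + 1/3)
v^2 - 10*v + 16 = (v - 8)*(v - 2)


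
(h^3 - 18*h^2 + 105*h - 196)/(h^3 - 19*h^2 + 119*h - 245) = (h - 4)/(h - 5)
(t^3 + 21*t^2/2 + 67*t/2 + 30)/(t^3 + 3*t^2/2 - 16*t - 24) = (t + 5)/(t - 4)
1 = 1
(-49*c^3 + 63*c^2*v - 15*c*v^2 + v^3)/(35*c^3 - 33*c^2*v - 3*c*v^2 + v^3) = (-7*c + v)/(5*c + v)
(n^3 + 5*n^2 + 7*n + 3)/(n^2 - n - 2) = (n^2 + 4*n + 3)/(n - 2)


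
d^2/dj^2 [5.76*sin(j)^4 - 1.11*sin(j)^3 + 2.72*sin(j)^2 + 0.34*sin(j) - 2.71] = -92.16*sin(j)^4 + 9.99*sin(j)^3 + 58.24*sin(j)^2 - 7.0*sin(j) + 5.44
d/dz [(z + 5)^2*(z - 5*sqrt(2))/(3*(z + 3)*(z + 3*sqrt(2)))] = (z + 5)*((-z + 5*sqrt(2))*(z + 3)*(z + 5) + (-z + 5*sqrt(2))*(z + 5)*(z + 3*sqrt(2)) + (z + 3)*(z + 3*sqrt(2))*(3*z - 10*sqrt(2) + 5))/(3*(z + 3)^2*(z + 3*sqrt(2))^2)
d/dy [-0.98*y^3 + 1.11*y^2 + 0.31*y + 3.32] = -2.94*y^2 + 2.22*y + 0.31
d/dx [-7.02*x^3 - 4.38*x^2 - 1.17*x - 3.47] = -21.06*x^2 - 8.76*x - 1.17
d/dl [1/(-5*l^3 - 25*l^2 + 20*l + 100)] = (3*l^2 + 10*l - 4)/(5*(l^3 + 5*l^2 - 4*l - 20)^2)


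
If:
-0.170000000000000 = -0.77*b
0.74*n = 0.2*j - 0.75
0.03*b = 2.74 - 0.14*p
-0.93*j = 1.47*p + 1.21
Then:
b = 0.22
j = -32.16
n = -9.71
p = 19.52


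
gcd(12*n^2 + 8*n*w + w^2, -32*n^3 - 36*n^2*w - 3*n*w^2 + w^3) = 1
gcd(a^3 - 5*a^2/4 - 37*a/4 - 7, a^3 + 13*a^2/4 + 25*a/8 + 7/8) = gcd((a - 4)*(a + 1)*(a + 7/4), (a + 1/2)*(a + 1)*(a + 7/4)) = a^2 + 11*a/4 + 7/4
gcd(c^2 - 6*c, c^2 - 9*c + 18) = c - 6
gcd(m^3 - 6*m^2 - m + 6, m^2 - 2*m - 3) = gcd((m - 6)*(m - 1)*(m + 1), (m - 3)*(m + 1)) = m + 1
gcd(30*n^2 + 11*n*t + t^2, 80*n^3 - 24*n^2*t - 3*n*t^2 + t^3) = 5*n + t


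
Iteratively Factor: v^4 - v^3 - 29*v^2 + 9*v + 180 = (v - 3)*(v^3 + 2*v^2 - 23*v - 60) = (v - 3)*(v + 4)*(v^2 - 2*v - 15) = (v - 3)*(v + 3)*(v + 4)*(v - 5)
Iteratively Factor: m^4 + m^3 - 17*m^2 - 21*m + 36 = (m - 4)*(m^3 + 5*m^2 + 3*m - 9) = (m - 4)*(m + 3)*(m^2 + 2*m - 3) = (m - 4)*(m + 3)^2*(m - 1)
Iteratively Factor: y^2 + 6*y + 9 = (y + 3)*(y + 3)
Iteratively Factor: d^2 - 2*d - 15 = (d - 5)*(d + 3)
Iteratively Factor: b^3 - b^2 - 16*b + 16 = (b + 4)*(b^2 - 5*b + 4) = (b - 1)*(b + 4)*(b - 4)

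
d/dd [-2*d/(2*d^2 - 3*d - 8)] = 4*(d^2 + 4)/(4*d^4 - 12*d^3 - 23*d^2 + 48*d + 64)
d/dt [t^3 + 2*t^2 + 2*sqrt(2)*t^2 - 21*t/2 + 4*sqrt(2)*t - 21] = 3*t^2 + 4*t + 4*sqrt(2)*t - 21/2 + 4*sqrt(2)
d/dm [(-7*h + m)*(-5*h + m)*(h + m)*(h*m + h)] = h*(35*h^3 + 46*h^2*m + 23*h^2 - 33*h*m^2 - 22*h*m + 4*m^3 + 3*m^2)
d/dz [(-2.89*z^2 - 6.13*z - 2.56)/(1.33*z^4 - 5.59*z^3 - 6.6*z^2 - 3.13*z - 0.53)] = (7.6874*z^5 + 8.3036*z^4 - 54.9142*z^3 - 74.3435*z^2 - 30.7286*z - 4.7639)/(1.7689*z^8 - 14.8694*z^7 + 13.6921*z^6 + 65.4622*z^5 + 77.1436*z^4 + 47.2414*z^3 + 16.7929*z^2 + 3.3178*z + 0.2809)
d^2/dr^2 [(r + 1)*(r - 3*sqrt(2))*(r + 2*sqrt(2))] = 6*r - 2*sqrt(2) + 2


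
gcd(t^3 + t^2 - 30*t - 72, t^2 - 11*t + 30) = t - 6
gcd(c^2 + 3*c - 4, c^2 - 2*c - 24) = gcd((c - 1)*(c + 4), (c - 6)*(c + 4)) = c + 4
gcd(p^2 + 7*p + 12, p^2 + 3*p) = p + 3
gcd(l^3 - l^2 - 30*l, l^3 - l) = l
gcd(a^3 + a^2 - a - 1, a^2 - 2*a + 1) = a - 1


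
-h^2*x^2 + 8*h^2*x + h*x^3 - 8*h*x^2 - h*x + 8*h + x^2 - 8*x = (-h + x)*(x - 8)*(h*x + 1)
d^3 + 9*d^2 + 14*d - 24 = (d - 1)*(d + 4)*(d + 6)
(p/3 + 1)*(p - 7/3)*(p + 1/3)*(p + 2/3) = p^4/3 + 5*p^3/9 - 55*p^2/27 - 185*p/81 - 14/27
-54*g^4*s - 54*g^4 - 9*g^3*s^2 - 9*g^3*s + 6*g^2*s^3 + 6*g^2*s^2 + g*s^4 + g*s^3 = (-3*g + s)*(3*g + s)*(6*g + s)*(g*s + g)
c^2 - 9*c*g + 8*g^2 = (c - 8*g)*(c - g)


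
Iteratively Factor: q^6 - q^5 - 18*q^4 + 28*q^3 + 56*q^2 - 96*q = (q - 2)*(q^5 + q^4 - 16*q^3 - 4*q^2 + 48*q) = (q - 2)^2*(q^4 + 3*q^3 - 10*q^2 - 24*q) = (q - 2)^2*(q + 4)*(q^3 - q^2 - 6*q) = (q - 2)^2*(q + 2)*(q + 4)*(q^2 - 3*q) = q*(q - 2)^2*(q + 2)*(q + 4)*(q - 3)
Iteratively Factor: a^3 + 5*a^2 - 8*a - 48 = (a + 4)*(a^2 + a - 12) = (a - 3)*(a + 4)*(a + 4)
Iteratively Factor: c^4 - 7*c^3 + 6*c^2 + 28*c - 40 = (c - 2)*(c^3 - 5*c^2 - 4*c + 20) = (c - 2)^2*(c^2 - 3*c - 10) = (c - 5)*(c - 2)^2*(c + 2)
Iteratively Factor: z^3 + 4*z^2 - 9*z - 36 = (z + 3)*(z^2 + z - 12) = (z - 3)*(z + 3)*(z + 4)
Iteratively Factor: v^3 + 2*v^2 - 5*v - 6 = (v + 3)*(v^2 - v - 2) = (v + 1)*(v + 3)*(v - 2)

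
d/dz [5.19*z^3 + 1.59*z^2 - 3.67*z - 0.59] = 15.57*z^2 + 3.18*z - 3.67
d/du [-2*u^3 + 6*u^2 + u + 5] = -6*u^2 + 12*u + 1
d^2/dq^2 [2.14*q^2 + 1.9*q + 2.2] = 4.28000000000000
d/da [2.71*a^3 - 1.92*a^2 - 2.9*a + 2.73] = 8.13*a^2 - 3.84*a - 2.9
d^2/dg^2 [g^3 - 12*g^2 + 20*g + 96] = 6*g - 24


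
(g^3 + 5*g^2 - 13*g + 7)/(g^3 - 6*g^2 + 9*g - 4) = (g + 7)/(g - 4)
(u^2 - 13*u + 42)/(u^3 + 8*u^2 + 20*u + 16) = (u^2 - 13*u + 42)/(u^3 + 8*u^2 + 20*u + 16)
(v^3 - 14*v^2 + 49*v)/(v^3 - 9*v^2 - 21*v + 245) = v/(v + 5)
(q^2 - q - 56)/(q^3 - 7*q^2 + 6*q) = (q^2 - q - 56)/(q*(q^2 - 7*q + 6))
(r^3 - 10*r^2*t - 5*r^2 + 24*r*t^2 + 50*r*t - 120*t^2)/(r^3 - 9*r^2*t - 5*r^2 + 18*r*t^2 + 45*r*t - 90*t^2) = (r - 4*t)/(r - 3*t)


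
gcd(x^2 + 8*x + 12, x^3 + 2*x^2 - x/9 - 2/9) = x + 2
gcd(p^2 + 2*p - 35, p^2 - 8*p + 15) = p - 5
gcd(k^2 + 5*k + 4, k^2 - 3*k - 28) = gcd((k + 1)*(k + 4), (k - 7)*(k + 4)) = k + 4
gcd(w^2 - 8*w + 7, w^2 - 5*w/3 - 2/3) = 1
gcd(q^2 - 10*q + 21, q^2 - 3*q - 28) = q - 7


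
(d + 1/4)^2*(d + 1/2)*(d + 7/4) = d^4 + 11*d^3/4 + 33*d^2/16 + 37*d/64 + 7/128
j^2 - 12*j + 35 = (j - 7)*(j - 5)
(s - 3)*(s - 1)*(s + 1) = s^3 - 3*s^2 - s + 3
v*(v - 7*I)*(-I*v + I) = -I*v^3 - 7*v^2 + I*v^2 + 7*v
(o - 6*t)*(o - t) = o^2 - 7*o*t + 6*t^2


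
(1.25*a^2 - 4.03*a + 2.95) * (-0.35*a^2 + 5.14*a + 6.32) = -0.4375*a^4 + 7.8355*a^3 - 13.8467*a^2 - 10.3066*a + 18.644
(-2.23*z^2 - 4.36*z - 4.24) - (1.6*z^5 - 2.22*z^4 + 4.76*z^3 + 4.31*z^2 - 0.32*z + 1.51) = -1.6*z^5 + 2.22*z^4 - 4.76*z^3 - 6.54*z^2 - 4.04*z - 5.75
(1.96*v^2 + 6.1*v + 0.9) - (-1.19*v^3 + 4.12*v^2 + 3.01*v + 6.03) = 1.19*v^3 - 2.16*v^2 + 3.09*v - 5.13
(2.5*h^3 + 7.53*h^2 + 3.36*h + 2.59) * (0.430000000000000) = 1.075*h^3 + 3.2379*h^2 + 1.4448*h + 1.1137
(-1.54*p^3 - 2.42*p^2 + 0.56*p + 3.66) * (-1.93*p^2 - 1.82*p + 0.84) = 2.9722*p^5 + 7.4734*p^4 + 2.03*p^3 - 10.1158*p^2 - 6.1908*p + 3.0744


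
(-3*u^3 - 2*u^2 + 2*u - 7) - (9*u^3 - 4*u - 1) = -12*u^3 - 2*u^2 + 6*u - 6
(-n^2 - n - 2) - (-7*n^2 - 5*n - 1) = 6*n^2 + 4*n - 1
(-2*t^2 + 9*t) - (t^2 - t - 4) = -3*t^2 + 10*t + 4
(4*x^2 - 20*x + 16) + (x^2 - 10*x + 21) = 5*x^2 - 30*x + 37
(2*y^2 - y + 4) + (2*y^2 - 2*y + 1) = 4*y^2 - 3*y + 5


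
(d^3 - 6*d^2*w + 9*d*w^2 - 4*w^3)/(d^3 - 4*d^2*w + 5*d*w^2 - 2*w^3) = (-d + 4*w)/(-d + 2*w)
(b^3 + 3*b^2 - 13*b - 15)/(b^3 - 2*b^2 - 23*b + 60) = (b + 1)/(b - 4)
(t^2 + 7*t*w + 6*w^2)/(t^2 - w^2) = (t + 6*w)/(t - w)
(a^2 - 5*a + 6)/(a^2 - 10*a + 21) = (a - 2)/(a - 7)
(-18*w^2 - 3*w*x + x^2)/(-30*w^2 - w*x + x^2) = (3*w + x)/(5*w + x)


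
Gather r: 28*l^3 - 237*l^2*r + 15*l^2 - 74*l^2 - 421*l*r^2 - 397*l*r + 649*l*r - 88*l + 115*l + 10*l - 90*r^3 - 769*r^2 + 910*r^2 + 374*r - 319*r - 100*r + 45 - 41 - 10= 28*l^3 - 59*l^2 + 37*l - 90*r^3 + r^2*(141 - 421*l) + r*(-237*l^2 + 252*l - 45) - 6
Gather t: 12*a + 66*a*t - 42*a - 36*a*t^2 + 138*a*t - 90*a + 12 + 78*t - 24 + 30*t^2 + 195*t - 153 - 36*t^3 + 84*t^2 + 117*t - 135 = -120*a - 36*t^3 + t^2*(114 - 36*a) + t*(204*a + 390) - 300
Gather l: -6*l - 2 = -6*l - 2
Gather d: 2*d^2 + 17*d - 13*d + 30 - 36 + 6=2*d^2 + 4*d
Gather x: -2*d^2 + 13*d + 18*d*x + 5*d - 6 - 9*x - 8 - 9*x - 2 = -2*d^2 + 18*d + x*(18*d - 18) - 16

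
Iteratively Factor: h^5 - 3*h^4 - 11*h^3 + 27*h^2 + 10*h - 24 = (h + 1)*(h^4 - 4*h^3 - 7*h^2 + 34*h - 24) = (h - 4)*(h + 1)*(h^3 - 7*h + 6) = (h - 4)*(h - 1)*(h + 1)*(h^2 + h - 6) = (h - 4)*(h - 1)*(h + 1)*(h + 3)*(h - 2)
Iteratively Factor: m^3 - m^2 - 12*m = (m + 3)*(m^2 - 4*m) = (m - 4)*(m + 3)*(m)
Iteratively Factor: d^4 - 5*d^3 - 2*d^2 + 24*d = (d - 3)*(d^3 - 2*d^2 - 8*d) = (d - 4)*(d - 3)*(d^2 + 2*d) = (d - 4)*(d - 3)*(d + 2)*(d)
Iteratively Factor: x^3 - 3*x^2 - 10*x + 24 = (x - 4)*(x^2 + x - 6) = (x - 4)*(x - 2)*(x + 3)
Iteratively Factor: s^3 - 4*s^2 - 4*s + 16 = (s - 4)*(s^2 - 4) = (s - 4)*(s - 2)*(s + 2)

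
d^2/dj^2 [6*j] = 0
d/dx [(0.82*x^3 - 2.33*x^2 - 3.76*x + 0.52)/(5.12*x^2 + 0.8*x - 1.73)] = (4.1984*x^4 + 1.312*x^3 + 13.1314*x^2 + 2.737*x + 6.0888)/(26.2144*x^4 + 8.192*x^3 - 17.0752*x^2 - 2.768*x + 2.9929)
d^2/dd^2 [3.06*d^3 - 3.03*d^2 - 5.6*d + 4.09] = 18.36*d - 6.06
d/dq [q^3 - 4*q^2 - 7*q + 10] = 3*q^2 - 8*q - 7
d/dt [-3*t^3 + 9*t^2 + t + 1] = -9*t^2 + 18*t + 1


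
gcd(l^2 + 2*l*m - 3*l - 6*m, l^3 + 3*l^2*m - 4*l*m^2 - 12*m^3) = l + 2*m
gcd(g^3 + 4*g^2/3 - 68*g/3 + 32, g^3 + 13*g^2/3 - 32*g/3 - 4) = g^2 + 4*g - 12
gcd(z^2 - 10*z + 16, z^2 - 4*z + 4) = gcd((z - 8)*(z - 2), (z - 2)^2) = z - 2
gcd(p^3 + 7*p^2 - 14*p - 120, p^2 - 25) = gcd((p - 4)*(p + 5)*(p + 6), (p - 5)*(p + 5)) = p + 5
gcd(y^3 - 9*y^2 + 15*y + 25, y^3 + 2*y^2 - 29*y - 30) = y^2 - 4*y - 5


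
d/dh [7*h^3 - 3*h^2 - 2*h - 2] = 21*h^2 - 6*h - 2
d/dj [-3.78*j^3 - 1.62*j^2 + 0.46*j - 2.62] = -11.34*j^2 - 3.24*j + 0.46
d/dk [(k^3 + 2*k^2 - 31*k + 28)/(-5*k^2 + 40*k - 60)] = (-k^4 + 16*k^3 - 51*k^2 + 8*k + 148)/(5*(k^4 - 16*k^3 + 88*k^2 - 192*k + 144))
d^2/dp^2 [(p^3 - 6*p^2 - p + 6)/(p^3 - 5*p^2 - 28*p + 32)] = 2*(-p^3 + 78*p^2 - 408*p + 1376)/(p^6 - 12*p^5 - 48*p^4 + 704*p^3 + 1536*p^2 - 12288*p - 32768)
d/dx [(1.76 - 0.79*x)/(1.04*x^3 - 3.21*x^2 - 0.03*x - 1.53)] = (1.6432*x^3 - 8.0271*x^2 + 11.2992*x + 1.2615)/(1.0816*x^6 - 6.6768*x^5 + 10.2417*x^4 - 2.9898*x^3 + 9.8235*x^2 + 0.0918*x + 2.3409)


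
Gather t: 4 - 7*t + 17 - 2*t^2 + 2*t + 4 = -2*t^2 - 5*t + 25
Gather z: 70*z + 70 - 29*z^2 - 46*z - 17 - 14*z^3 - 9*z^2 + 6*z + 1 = -14*z^3 - 38*z^2 + 30*z + 54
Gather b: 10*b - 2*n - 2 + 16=10*b - 2*n + 14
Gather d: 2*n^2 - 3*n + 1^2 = 2*n^2 - 3*n + 1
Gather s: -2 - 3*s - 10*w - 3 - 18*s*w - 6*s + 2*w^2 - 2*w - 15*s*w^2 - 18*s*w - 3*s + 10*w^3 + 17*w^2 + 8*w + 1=s*(-15*w^2 - 36*w - 12) + 10*w^3 + 19*w^2 - 4*w - 4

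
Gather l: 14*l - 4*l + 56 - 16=10*l + 40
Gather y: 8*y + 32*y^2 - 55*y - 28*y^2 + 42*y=4*y^2 - 5*y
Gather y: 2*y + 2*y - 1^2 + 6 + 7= 4*y + 12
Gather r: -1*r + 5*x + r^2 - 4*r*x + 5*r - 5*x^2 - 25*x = r^2 + r*(4 - 4*x) - 5*x^2 - 20*x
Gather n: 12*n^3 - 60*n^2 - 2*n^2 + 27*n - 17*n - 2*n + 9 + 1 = 12*n^3 - 62*n^2 + 8*n + 10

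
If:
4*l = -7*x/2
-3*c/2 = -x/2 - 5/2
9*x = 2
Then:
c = 47/27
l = -7/36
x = 2/9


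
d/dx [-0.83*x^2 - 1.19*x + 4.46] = -1.66*x - 1.19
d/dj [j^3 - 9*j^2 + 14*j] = 3*j^2 - 18*j + 14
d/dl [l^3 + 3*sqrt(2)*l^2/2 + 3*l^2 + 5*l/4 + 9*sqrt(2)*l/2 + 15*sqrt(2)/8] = 3*l^2 + 3*sqrt(2)*l + 6*l + 5/4 + 9*sqrt(2)/2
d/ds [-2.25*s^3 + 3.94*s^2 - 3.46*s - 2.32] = -6.75*s^2 + 7.88*s - 3.46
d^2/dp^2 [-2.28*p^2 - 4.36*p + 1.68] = -4.56000000000000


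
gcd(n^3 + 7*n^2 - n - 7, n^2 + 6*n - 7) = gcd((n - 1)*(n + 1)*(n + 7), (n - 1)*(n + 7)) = n^2 + 6*n - 7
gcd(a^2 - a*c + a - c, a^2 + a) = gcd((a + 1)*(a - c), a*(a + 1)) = a + 1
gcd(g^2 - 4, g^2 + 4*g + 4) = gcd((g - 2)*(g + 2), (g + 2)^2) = g + 2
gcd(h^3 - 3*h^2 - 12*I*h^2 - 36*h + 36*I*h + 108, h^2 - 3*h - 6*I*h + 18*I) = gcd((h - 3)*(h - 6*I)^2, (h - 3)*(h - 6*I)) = h^2 + h*(-3 - 6*I) + 18*I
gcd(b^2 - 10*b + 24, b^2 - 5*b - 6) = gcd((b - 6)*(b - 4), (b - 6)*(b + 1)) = b - 6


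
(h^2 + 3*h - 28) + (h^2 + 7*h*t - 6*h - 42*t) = 2*h^2 + 7*h*t - 3*h - 42*t - 28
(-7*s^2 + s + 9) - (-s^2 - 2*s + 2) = -6*s^2 + 3*s + 7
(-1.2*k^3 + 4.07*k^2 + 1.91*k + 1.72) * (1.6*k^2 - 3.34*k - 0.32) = -1.92*k^5 + 10.52*k^4 - 10.1538*k^3 - 4.9298*k^2 - 6.356*k - 0.5504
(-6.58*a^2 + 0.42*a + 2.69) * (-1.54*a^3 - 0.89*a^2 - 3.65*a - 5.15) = 10.1332*a^5 + 5.2094*a^4 + 19.5006*a^3 + 29.9599*a^2 - 11.9815*a - 13.8535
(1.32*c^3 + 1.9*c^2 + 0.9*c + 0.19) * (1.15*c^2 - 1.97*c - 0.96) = 1.518*c^5 - 0.4154*c^4 - 3.9752*c^3 - 3.3785*c^2 - 1.2383*c - 0.1824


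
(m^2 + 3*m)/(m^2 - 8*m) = (m + 3)/(m - 8)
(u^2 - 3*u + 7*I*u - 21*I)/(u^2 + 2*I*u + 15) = (u^2 + u*(-3 + 7*I) - 21*I)/(u^2 + 2*I*u + 15)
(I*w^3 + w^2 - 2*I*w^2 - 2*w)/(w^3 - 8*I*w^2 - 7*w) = I*(w - 2)/(w - 7*I)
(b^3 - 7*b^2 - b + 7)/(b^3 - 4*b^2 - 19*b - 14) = (b - 1)/(b + 2)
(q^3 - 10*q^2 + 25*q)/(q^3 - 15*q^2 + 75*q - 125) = q/(q - 5)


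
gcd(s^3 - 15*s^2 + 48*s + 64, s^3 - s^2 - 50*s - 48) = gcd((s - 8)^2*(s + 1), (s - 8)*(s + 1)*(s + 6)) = s^2 - 7*s - 8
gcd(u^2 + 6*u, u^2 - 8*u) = u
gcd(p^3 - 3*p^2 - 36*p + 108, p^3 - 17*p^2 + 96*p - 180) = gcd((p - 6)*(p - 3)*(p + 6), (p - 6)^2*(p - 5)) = p - 6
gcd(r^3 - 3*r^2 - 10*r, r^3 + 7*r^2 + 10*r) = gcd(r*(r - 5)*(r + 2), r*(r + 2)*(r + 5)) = r^2 + 2*r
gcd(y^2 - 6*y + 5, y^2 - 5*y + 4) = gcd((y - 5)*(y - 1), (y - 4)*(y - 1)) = y - 1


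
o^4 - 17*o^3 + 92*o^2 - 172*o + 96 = (o - 8)*(o - 6)*(o - 2)*(o - 1)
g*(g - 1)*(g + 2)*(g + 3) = g^4 + 4*g^3 + g^2 - 6*g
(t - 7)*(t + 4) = t^2 - 3*t - 28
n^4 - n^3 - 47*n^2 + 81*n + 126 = (n - 6)*(n - 3)*(n + 1)*(n + 7)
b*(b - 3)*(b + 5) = b^3 + 2*b^2 - 15*b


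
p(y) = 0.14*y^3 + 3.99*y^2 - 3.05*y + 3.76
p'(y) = 0.42*y^2 + 7.98*y - 3.05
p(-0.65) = 7.39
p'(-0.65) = -8.06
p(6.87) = 216.52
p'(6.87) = 71.60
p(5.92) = 154.59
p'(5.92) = 58.91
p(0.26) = 3.24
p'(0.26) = -0.95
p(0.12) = 3.45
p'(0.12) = -2.09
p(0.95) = 4.58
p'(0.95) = 4.91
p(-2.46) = 33.32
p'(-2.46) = -20.14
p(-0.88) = 9.44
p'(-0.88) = -9.75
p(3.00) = 34.30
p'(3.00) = 24.67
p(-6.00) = 135.46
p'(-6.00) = -35.81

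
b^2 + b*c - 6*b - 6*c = (b - 6)*(b + c)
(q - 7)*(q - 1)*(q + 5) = q^3 - 3*q^2 - 33*q + 35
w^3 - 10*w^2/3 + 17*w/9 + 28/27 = (w - 7/3)*(w - 4/3)*(w + 1/3)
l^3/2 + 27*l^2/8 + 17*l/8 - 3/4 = (l/2 + 1/2)*(l - 1/4)*(l + 6)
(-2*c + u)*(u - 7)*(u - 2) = -2*c*u^2 + 18*c*u - 28*c + u^3 - 9*u^2 + 14*u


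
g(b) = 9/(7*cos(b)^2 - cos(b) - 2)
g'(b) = 9*(14*sin(b)*cos(b) - sin(b))/(7*cos(b)^2 - cos(b) - 2)^2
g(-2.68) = 2.00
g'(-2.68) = 2.67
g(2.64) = 2.11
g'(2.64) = -3.17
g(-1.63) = -4.70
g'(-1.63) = 4.47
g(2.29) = 5.30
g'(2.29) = -24.04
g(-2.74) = 1.86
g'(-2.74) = 2.08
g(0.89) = 62.63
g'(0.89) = 2645.53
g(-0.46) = 3.30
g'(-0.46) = -6.22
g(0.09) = 2.28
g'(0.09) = 0.67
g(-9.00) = 1.91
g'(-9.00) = 2.29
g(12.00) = 4.20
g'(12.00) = -11.40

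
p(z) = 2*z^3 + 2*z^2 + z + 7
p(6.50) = 647.25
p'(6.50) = 280.50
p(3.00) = 82.00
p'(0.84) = 8.59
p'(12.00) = 913.00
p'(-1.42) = 7.42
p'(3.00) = 67.00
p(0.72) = 9.50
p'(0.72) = 6.99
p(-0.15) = 6.89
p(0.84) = 10.44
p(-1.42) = 3.89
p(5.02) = 315.43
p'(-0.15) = 0.54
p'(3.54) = 90.35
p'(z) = 6*z^2 + 4*z + 1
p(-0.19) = 6.87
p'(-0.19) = 0.46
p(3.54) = 124.33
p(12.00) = 3763.00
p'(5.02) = 172.28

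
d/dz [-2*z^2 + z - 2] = 1 - 4*z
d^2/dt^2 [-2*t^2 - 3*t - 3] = -4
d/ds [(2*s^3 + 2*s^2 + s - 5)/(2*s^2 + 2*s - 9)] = (4*s^4 + 8*s^3 - 52*s^2 - 16*s + 1)/(4*s^4 + 8*s^3 - 32*s^2 - 36*s + 81)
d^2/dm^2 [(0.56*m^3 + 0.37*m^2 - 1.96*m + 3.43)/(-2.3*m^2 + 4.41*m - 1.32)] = (1.4210854715202e-14*m^4 - 5.150572*m^3 - 82.569048*m^2 + 167.185116*m - 91.057278)/(12.167*m^6 - 69.9867*m^5 + 155.14029*m^4 - 166.098681*m^3 + 89.037036*m^2 - 23.051952*m + 2.299968)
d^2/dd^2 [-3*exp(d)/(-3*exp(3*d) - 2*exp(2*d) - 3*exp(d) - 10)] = (108*exp(6*d) + 54*exp(5*d) - 96*exp(4*d) - 1188*exp(3*d) - 360*exp(2*d) - 90*exp(d) + 300)*exp(d)/(27*exp(9*d) + 54*exp(8*d) + 117*exp(7*d) + 386*exp(6*d) + 477*exp(5*d) + 714*exp(4*d) + 1287*exp(3*d) + 870*exp(2*d) + 900*exp(d) + 1000)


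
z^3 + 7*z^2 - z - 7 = (z - 1)*(z + 1)*(z + 7)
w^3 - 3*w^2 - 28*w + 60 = (w - 6)*(w - 2)*(w + 5)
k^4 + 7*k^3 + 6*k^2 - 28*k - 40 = (k - 2)*(k + 2)^2*(k + 5)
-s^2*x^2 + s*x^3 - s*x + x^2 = x*(-s + x)*(s*x + 1)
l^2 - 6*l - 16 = (l - 8)*(l + 2)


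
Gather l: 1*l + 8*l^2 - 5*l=8*l^2 - 4*l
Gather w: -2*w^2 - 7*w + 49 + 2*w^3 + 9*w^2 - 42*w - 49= 2*w^3 + 7*w^2 - 49*w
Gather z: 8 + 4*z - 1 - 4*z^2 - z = -4*z^2 + 3*z + 7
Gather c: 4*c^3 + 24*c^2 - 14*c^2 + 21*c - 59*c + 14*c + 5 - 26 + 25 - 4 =4*c^3 + 10*c^2 - 24*c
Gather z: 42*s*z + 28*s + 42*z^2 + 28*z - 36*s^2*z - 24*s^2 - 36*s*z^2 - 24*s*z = -24*s^2 + 28*s + z^2*(42 - 36*s) + z*(-36*s^2 + 18*s + 28)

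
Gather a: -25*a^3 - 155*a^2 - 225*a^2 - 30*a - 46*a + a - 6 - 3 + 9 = -25*a^3 - 380*a^2 - 75*a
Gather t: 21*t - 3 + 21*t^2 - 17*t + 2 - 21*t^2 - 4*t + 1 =0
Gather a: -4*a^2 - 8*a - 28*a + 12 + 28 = -4*a^2 - 36*a + 40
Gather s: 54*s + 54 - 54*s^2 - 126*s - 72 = -54*s^2 - 72*s - 18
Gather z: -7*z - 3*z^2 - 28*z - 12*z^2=-15*z^2 - 35*z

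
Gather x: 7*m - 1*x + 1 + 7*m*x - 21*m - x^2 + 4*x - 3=-14*m - x^2 + x*(7*m + 3) - 2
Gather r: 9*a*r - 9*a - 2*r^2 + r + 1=-9*a - 2*r^2 + r*(9*a + 1) + 1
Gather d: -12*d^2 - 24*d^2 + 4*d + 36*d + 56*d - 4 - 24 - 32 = -36*d^2 + 96*d - 60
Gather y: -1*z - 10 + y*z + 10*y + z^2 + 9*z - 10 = y*(z + 10) + z^2 + 8*z - 20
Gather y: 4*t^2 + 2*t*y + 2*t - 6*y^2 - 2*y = 4*t^2 + 2*t - 6*y^2 + y*(2*t - 2)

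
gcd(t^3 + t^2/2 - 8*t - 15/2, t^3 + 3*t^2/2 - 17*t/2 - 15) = t^2 - t/2 - 15/2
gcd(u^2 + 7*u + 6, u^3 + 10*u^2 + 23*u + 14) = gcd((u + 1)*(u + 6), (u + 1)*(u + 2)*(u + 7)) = u + 1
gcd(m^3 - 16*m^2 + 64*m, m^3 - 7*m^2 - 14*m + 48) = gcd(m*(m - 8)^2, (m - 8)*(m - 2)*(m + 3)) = m - 8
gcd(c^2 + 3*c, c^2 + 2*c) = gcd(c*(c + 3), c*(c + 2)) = c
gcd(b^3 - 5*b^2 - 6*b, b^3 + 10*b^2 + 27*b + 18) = b + 1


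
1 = 1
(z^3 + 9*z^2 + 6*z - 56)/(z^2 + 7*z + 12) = (z^2 + 5*z - 14)/(z + 3)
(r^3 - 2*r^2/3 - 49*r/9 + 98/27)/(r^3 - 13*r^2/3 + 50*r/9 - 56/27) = (3*r + 7)/(3*r - 4)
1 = 1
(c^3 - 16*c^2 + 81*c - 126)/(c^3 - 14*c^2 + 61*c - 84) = (c - 6)/(c - 4)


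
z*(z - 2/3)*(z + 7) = z^3 + 19*z^2/3 - 14*z/3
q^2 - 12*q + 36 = (q - 6)^2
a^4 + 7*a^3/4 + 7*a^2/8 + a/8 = a*(a + 1/4)*(a + 1/2)*(a + 1)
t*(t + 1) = t^2 + t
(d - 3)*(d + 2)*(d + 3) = d^3 + 2*d^2 - 9*d - 18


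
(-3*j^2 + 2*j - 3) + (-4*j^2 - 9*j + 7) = -7*j^2 - 7*j + 4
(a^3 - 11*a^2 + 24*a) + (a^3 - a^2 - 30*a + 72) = 2*a^3 - 12*a^2 - 6*a + 72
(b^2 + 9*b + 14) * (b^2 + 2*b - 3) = b^4 + 11*b^3 + 29*b^2 + b - 42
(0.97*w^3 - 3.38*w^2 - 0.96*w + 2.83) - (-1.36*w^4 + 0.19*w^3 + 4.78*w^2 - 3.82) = 1.36*w^4 + 0.78*w^3 - 8.16*w^2 - 0.96*w + 6.65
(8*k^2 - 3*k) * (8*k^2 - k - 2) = 64*k^4 - 32*k^3 - 13*k^2 + 6*k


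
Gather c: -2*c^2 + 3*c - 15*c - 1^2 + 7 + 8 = -2*c^2 - 12*c + 14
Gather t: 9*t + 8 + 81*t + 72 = 90*t + 80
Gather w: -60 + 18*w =18*w - 60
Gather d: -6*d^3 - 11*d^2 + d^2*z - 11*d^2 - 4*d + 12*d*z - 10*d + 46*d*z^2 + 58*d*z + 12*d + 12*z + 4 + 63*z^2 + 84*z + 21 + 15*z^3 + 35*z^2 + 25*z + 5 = -6*d^3 + d^2*(z - 22) + d*(46*z^2 + 70*z - 2) + 15*z^3 + 98*z^2 + 121*z + 30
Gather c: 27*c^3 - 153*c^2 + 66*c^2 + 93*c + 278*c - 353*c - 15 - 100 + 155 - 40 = 27*c^3 - 87*c^2 + 18*c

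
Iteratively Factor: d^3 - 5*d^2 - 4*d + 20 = (d + 2)*(d^2 - 7*d + 10) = (d - 5)*(d + 2)*(d - 2)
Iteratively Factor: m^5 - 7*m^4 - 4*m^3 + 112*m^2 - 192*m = (m - 3)*(m^4 - 4*m^3 - 16*m^2 + 64*m) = (m - 3)*(m + 4)*(m^3 - 8*m^2 + 16*m) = (m - 4)*(m - 3)*(m + 4)*(m^2 - 4*m) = (m - 4)^2*(m - 3)*(m + 4)*(m)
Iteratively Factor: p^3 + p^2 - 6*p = (p - 2)*(p^2 + 3*p) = (p - 2)*(p + 3)*(p)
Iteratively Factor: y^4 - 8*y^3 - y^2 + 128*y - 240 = (y - 4)*(y^3 - 4*y^2 - 17*y + 60) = (y - 5)*(y - 4)*(y^2 + y - 12) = (y - 5)*(y - 4)*(y + 4)*(y - 3)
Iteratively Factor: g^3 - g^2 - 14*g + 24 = (g - 2)*(g^2 + g - 12) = (g - 3)*(g - 2)*(g + 4)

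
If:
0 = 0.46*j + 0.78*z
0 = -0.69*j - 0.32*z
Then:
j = 0.00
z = 0.00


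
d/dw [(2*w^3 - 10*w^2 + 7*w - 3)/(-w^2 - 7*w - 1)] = (-2*w^4 - 28*w^3 + 71*w^2 + 14*w - 28)/(w^4 + 14*w^3 + 51*w^2 + 14*w + 1)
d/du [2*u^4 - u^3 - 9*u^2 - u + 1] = 8*u^3 - 3*u^2 - 18*u - 1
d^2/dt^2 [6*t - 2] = 0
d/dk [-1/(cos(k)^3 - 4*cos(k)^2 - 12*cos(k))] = (-3*sin(k) + 12*sin(k)/cos(k)^2 + 8*tan(k))/(sin(k)^2 + 4*cos(k) + 11)^2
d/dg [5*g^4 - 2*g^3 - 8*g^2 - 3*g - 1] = 20*g^3 - 6*g^2 - 16*g - 3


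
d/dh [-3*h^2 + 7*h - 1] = 7 - 6*h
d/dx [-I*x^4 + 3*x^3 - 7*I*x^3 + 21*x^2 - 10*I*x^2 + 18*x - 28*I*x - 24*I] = -4*I*x^3 + x^2*(9 - 21*I) + x*(42 - 20*I) + 18 - 28*I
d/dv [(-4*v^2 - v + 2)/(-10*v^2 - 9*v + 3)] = (26*v^2 + 16*v + 15)/(100*v^4 + 180*v^3 + 21*v^2 - 54*v + 9)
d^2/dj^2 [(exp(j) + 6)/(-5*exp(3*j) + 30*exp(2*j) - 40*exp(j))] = 4*(-exp(5*j) - 9*exp(4*j) + 98*exp(3*j) - 252*exp(2*j) + 216*exp(j) - 96)*exp(-j)/(5*(exp(6*j) - 18*exp(5*j) + 132*exp(4*j) - 504*exp(3*j) + 1056*exp(2*j) - 1152*exp(j) + 512))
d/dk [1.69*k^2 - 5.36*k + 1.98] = 3.38*k - 5.36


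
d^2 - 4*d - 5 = (d - 5)*(d + 1)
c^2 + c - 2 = (c - 1)*(c + 2)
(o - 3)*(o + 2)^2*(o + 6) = o^4 + 7*o^3 - 2*o^2 - 60*o - 72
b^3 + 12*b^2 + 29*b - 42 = (b - 1)*(b + 6)*(b + 7)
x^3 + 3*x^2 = x^2*(x + 3)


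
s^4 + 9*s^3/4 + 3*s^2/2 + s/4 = s*(s + 1/4)*(s + 1)^2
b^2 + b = b*(b + 1)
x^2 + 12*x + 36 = (x + 6)^2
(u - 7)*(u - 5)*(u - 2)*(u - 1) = u^4 - 15*u^3 + 73*u^2 - 129*u + 70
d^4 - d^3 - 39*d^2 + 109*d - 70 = (d - 5)*(d - 2)*(d - 1)*(d + 7)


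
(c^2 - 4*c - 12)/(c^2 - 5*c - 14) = (c - 6)/(c - 7)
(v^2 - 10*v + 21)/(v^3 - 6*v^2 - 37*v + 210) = (v - 3)/(v^2 + v - 30)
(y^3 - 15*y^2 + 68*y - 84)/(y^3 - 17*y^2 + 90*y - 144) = (y^2 - 9*y + 14)/(y^2 - 11*y + 24)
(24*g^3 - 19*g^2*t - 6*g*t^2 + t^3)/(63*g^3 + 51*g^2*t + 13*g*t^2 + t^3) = (8*g^2 - 9*g*t + t^2)/(21*g^2 + 10*g*t + t^2)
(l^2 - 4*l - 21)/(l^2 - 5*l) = (l^2 - 4*l - 21)/(l*(l - 5))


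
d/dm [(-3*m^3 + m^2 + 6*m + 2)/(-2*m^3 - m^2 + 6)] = (5*m^4 + 24*m^3 - 36*m^2 + 16*m + 36)/(4*m^6 + 4*m^5 + m^4 - 24*m^3 - 12*m^2 + 36)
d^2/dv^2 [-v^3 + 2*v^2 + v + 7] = 4 - 6*v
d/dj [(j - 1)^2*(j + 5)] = 3*(j - 1)*(j + 3)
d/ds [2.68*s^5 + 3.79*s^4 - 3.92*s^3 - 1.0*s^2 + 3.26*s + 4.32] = 13.4*s^4 + 15.16*s^3 - 11.76*s^2 - 2.0*s + 3.26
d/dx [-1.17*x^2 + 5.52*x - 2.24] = 5.52 - 2.34*x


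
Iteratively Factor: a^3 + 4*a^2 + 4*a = (a + 2)*(a^2 + 2*a) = a*(a + 2)*(a + 2)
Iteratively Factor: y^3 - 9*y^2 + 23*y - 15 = (y - 3)*(y^2 - 6*y + 5) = (y - 3)*(y - 1)*(y - 5)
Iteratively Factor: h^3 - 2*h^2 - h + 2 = (h - 1)*(h^2 - h - 2) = (h - 1)*(h + 1)*(h - 2)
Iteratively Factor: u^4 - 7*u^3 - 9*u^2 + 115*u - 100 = (u + 4)*(u^3 - 11*u^2 + 35*u - 25) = (u - 1)*(u + 4)*(u^2 - 10*u + 25) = (u - 5)*(u - 1)*(u + 4)*(u - 5)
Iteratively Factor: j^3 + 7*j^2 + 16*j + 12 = (j + 2)*(j^2 + 5*j + 6) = (j + 2)*(j + 3)*(j + 2)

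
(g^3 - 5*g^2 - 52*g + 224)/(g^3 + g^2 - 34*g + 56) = (g - 8)/(g - 2)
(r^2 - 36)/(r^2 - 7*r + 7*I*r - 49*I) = (r^2 - 36)/(r^2 + 7*r*(-1 + I) - 49*I)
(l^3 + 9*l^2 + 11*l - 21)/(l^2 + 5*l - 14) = (l^2 + 2*l - 3)/(l - 2)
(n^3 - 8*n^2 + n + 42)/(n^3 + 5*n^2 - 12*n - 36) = (n - 7)/(n + 6)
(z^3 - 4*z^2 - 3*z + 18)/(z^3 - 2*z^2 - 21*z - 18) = (-z^3 + 4*z^2 + 3*z - 18)/(-z^3 + 2*z^2 + 21*z + 18)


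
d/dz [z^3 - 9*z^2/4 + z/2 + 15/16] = 3*z^2 - 9*z/2 + 1/2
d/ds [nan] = 0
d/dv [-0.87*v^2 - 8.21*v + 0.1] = -1.74*v - 8.21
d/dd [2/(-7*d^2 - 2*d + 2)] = 4*(7*d + 1)/(7*d^2 + 2*d - 2)^2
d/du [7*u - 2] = 7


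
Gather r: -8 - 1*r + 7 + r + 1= 0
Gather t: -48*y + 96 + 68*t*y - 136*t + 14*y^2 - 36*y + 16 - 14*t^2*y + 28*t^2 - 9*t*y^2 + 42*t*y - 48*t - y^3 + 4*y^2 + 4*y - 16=t^2*(28 - 14*y) + t*(-9*y^2 + 110*y - 184) - y^3 + 18*y^2 - 80*y + 96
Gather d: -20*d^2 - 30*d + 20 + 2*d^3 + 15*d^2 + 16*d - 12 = 2*d^3 - 5*d^2 - 14*d + 8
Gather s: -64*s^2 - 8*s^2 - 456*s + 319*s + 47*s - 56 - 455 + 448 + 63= -72*s^2 - 90*s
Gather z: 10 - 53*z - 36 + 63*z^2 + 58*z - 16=63*z^2 + 5*z - 42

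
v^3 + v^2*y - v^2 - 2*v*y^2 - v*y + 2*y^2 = (v - 1)*(v - y)*(v + 2*y)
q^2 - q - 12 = (q - 4)*(q + 3)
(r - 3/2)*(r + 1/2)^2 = r^3 - r^2/2 - 5*r/4 - 3/8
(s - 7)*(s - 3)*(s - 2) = s^3 - 12*s^2 + 41*s - 42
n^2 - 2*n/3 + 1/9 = (n - 1/3)^2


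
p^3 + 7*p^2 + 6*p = p*(p + 1)*(p + 6)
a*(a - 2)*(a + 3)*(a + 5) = a^4 + 6*a^3 - a^2 - 30*a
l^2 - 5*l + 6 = (l - 3)*(l - 2)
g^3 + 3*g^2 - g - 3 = (g - 1)*(g + 1)*(g + 3)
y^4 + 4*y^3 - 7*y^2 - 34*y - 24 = (y - 3)*(y + 1)*(y + 2)*(y + 4)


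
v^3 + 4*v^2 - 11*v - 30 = (v - 3)*(v + 2)*(v + 5)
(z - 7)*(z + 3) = z^2 - 4*z - 21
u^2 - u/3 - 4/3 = (u - 4/3)*(u + 1)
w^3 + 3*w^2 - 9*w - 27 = (w - 3)*(w + 3)^2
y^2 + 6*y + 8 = (y + 2)*(y + 4)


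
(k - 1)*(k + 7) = k^2 + 6*k - 7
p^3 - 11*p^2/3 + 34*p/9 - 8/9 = (p - 2)*(p - 4/3)*(p - 1/3)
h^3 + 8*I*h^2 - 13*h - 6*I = (h + I)^2*(h + 6*I)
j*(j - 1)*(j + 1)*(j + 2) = j^4 + 2*j^3 - j^2 - 2*j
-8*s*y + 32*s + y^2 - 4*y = (-8*s + y)*(y - 4)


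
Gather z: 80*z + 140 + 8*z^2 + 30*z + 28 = 8*z^2 + 110*z + 168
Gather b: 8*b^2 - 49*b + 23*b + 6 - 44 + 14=8*b^2 - 26*b - 24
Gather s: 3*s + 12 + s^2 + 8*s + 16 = s^2 + 11*s + 28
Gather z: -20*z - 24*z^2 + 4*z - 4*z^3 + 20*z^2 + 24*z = -4*z^3 - 4*z^2 + 8*z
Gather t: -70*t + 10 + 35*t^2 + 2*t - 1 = 35*t^2 - 68*t + 9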